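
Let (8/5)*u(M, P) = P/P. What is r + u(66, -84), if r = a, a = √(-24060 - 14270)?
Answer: 5/8 + I*√38330 ≈ 0.625 + 195.78*I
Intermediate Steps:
u(M, P) = 5/8 (u(M, P) = 5*(P/P)/8 = (5/8)*1 = 5/8)
a = I*√38330 (a = √(-38330) = I*√38330 ≈ 195.78*I)
r = I*√38330 ≈ 195.78*I
r + u(66, -84) = I*√38330 + 5/8 = 5/8 + I*√38330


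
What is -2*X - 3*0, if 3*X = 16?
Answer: -32/3 ≈ -10.667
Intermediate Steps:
X = 16/3 (X = (⅓)*16 = 16/3 ≈ 5.3333)
-2*X - 3*0 = -2*16/3 - 3*0 = -32/3 + 0 = -32/3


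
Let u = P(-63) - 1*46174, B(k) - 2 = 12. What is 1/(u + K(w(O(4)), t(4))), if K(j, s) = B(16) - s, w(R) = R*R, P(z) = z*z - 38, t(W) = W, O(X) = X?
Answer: -1/42233 ≈ -2.3678e-5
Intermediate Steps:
B(k) = 14 (B(k) = 2 + 12 = 14)
P(z) = -38 + z² (P(z) = z² - 38 = -38 + z²)
w(R) = R²
K(j, s) = 14 - s
u = -42243 (u = (-38 + (-63)²) - 1*46174 = (-38 + 3969) - 46174 = 3931 - 46174 = -42243)
1/(u + K(w(O(4)), t(4))) = 1/(-42243 + (14 - 1*4)) = 1/(-42243 + (14 - 4)) = 1/(-42243 + 10) = 1/(-42233) = -1/42233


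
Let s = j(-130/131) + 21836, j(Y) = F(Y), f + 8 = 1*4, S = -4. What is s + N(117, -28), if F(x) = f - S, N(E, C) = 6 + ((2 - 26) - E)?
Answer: 21701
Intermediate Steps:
f = -4 (f = -8 + 1*4 = -8 + 4 = -4)
N(E, C) = -18 - E (N(E, C) = 6 + (-24 - E) = -18 - E)
F(x) = 0 (F(x) = -4 - 1*(-4) = -4 + 4 = 0)
j(Y) = 0
s = 21836 (s = 0 + 21836 = 21836)
s + N(117, -28) = 21836 + (-18 - 1*117) = 21836 + (-18 - 117) = 21836 - 135 = 21701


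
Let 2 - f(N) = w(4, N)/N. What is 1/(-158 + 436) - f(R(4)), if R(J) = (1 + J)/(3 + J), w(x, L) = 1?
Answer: -829/1390 ≈ -0.59640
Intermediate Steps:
R(J) = (1 + J)/(3 + J)
f(N) = 2 - 1/N
1/(-158 + 436) - f(R(4)) = 1/(-158 + 436) - (2 - 1/((1 + 4)/(3 + 4))) = 1/278 - (2 - 1/(5/7)) = 1/278 - (2 - 1/((1/7)*5)) = 1/278 - (2 - 1/5/7) = 1/278 - (2 - 1*7/5) = 1/278 - (2 - 7/5) = 1/278 - 1*3/5 = 1/278 - 3/5 = -829/1390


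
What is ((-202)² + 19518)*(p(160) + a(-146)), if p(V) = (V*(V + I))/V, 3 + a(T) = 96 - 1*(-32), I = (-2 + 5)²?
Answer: 17734668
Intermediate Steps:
I = 9 (I = 3² = 9)
a(T) = 125 (a(T) = -3 + (96 - 1*(-32)) = -3 + (96 + 32) = -3 + 128 = 125)
p(V) = 9 + V (p(V) = (V*(V + 9))/V = (V*(9 + V))/V = 9 + V)
((-202)² + 19518)*(p(160) + a(-146)) = ((-202)² + 19518)*((9 + 160) + 125) = (40804 + 19518)*(169 + 125) = 60322*294 = 17734668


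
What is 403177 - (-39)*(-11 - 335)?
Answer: 389683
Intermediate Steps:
403177 - (-39)*(-11 - 335) = 403177 - (-39)*(-346) = 403177 - 1*13494 = 403177 - 13494 = 389683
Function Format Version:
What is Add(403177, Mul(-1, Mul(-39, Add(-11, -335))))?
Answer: 389683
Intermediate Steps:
Add(403177, Mul(-1, Mul(-39, Add(-11, -335)))) = Add(403177, Mul(-1, Mul(-39, -346))) = Add(403177, Mul(-1, 13494)) = Add(403177, -13494) = 389683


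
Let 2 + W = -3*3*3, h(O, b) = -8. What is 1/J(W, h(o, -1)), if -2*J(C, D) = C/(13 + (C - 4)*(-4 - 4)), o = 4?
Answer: 554/29 ≈ 19.103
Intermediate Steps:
W = -29 (W = -2 - 3*3*3 = -2 - 9*3 = -2 - 27 = -29)
J(C, D) = -C/(2*(45 - 8*C)) (J(C, D) = -C/(2*(13 + (C - 4)*(-4 - 4))) = -C/(2*(13 + (-4 + C)*(-8))) = -C/(2*(13 + (32 - 8*C))) = -C/(2*(45 - 8*C)))
1/J(W, h(o, -1)) = 1/((½)*(-29)/(-45 + 8*(-29))) = 1/((½)*(-29)/(-45 - 232)) = 1/((½)*(-29)/(-277)) = 1/((½)*(-29)*(-1/277)) = 1/(29/554) = 554/29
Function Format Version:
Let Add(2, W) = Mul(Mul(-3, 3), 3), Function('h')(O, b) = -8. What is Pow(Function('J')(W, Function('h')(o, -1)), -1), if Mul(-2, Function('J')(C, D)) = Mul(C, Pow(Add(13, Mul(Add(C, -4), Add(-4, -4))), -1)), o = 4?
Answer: Rational(554, 29) ≈ 19.103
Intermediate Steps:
W = -29 (W = Add(-2, Mul(Mul(-3, 3), 3)) = Add(-2, Mul(-9, 3)) = Add(-2, -27) = -29)
Function('J')(C, D) = Mul(Rational(-1, 2), C, Pow(Add(45, Mul(-8, C)), -1)) (Function('J')(C, D) = Mul(Rational(-1, 2), Mul(C, Pow(Add(13, Mul(Add(C, -4), Add(-4, -4))), -1))) = Mul(Rational(-1, 2), Mul(C, Pow(Add(13, Mul(Add(-4, C), -8)), -1))) = Mul(Rational(-1, 2), Mul(C, Pow(Add(13, Add(32, Mul(-8, C))), -1))) = Mul(Rational(-1, 2), Mul(C, Pow(Add(45, Mul(-8, C)), -1))) = Mul(Rational(-1, 2), C, Pow(Add(45, Mul(-8, C)), -1)))
Pow(Function('J')(W, Function('h')(o, -1)), -1) = Pow(Mul(Rational(1, 2), -29, Pow(Add(-45, Mul(8, -29)), -1)), -1) = Pow(Mul(Rational(1, 2), -29, Pow(Add(-45, -232), -1)), -1) = Pow(Mul(Rational(1, 2), -29, Pow(-277, -1)), -1) = Pow(Mul(Rational(1, 2), -29, Rational(-1, 277)), -1) = Pow(Rational(29, 554), -1) = Rational(554, 29)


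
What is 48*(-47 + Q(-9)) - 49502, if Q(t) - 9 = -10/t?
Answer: -153818/3 ≈ -51273.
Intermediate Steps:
Q(t) = 9 - 10/t
48*(-47 + Q(-9)) - 49502 = 48*(-47 + (9 - 10/(-9))) - 49502 = 48*(-47 + (9 - 10*(-1/9))) - 49502 = 48*(-47 + (9 + 10/9)) - 49502 = 48*(-47 + 91/9) - 49502 = 48*(-332/9) - 49502 = -5312/3 - 49502 = -153818/3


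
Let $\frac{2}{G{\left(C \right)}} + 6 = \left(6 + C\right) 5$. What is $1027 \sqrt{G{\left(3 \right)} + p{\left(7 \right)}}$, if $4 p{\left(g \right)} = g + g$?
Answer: $\frac{79 \sqrt{21606}}{6} \approx 1935.4$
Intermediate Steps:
$p{\left(g \right)} = \frac{g}{2}$ ($p{\left(g \right)} = \frac{g + g}{4} = \frac{2 g}{4} = \frac{g}{2}$)
$G{\left(C \right)} = \frac{2}{24 + 5 C}$ ($G{\left(C \right)} = \frac{2}{-6 + \left(6 + C\right) 5} = \frac{2}{-6 + \left(30 + 5 C\right)} = \frac{2}{24 + 5 C}$)
$1027 \sqrt{G{\left(3 \right)} + p{\left(7 \right)}} = 1027 \sqrt{\frac{2}{24 + 5 \cdot 3} + \frac{1}{2} \cdot 7} = 1027 \sqrt{\frac{2}{24 + 15} + \frac{7}{2}} = 1027 \sqrt{\frac{2}{39} + \frac{7}{2}} = 1027 \sqrt{\frac{277}{78}} = 1027 \frac{\sqrt{21606}}{78} = \frac{79 \sqrt{21606}}{6}$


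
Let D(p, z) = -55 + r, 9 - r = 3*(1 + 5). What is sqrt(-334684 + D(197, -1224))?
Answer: 2*I*sqrt(83687) ≈ 578.57*I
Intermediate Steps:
r = -9 (r = 9 - 3*(1 + 5) = 9 - 3*6 = 9 - 1*18 = 9 - 18 = -9)
D(p, z) = -64 (D(p, z) = -55 - 9 = -64)
sqrt(-334684 + D(197, -1224)) = sqrt(-334684 - 64) = sqrt(-334748) = 2*I*sqrt(83687)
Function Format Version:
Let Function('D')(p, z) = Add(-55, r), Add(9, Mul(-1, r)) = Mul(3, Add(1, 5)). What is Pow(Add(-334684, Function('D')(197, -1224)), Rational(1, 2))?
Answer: Mul(2, I, Pow(83687, Rational(1, 2))) ≈ Mul(578.57, I)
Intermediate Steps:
r = -9 (r = Add(9, Mul(-1, Mul(3, Add(1, 5)))) = Add(9, Mul(-1, Mul(3, 6))) = Add(9, Mul(-1, 18)) = Add(9, -18) = -9)
Function('D')(p, z) = -64 (Function('D')(p, z) = Add(-55, -9) = -64)
Pow(Add(-334684, Function('D')(197, -1224)), Rational(1, 2)) = Pow(Add(-334684, -64), Rational(1, 2)) = Pow(-334748, Rational(1, 2)) = Mul(2, I, Pow(83687, Rational(1, 2)))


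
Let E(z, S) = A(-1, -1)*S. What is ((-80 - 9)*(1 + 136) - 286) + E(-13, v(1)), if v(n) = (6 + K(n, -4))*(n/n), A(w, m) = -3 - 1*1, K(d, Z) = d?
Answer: -12507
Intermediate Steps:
A(w, m) = -4 (A(w, m) = -3 - 1 = -4)
v(n) = 6 + n (v(n) = (6 + n)*(n/n) = (6 + n)*1 = 6 + n)
E(z, S) = -4*S
((-80 - 9)*(1 + 136) - 286) + E(-13, v(1)) = ((-80 - 9)*(1 + 136) - 286) - 4*(6 + 1) = (-89*137 - 286) - 4*7 = (-12193 - 286) - 28 = -12479 - 28 = -12507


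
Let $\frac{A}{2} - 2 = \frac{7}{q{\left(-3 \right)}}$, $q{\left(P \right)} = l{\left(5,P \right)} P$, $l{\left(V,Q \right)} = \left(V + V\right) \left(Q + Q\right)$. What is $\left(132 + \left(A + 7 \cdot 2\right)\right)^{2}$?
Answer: $\frac{182439049}{8100} \approx 22523.0$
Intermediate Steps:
$l{\left(V,Q \right)} = 4 Q V$ ($l{\left(V,Q \right)} = 2 V 2 Q = 4 Q V$)
$q{\left(P \right)} = 20 P^{2}$ ($q{\left(P \right)} = 4 P 5 P = 20 P P = 20 P^{2}$)
$A = \frac{367}{90}$ ($A = 4 + 2 \frac{7}{20 \left(-3\right)^{2}} = 4 + 2 \frac{7}{20 \cdot 9} = 4 + 2 \cdot \frac{7}{180} = 4 + \frac{7}{90} = \frac{367}{90} \approx 4.0778$)
$\left(132 + \left(A + 7 \cdot 2\right)\right)^{2} = \left(132 + \left(\frac{367}{90} + 7 \cdot 2\right)\right)^{2} = \left(132 + \left(\frac{367}{90} + 14\right)\right)^{2} = \left(132 + \frac{1627}{90}\right)^{2} = \left(\frac{13507}{90}\right)^{2} = \frac{182439049}{8100}$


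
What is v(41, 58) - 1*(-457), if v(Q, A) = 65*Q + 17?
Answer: 3139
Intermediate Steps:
v(Q, A) = 17 + 65*Q
v(41, 58) - 1*(-457) = (17 + 65*41) - 1*(-457) = (17 + 2665) + 457 = 2682 + 457 = 3139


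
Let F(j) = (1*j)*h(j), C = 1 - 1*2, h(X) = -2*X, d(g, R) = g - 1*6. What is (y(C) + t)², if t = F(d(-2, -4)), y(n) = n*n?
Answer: 16129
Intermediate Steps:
d(g, R) = -6 + g (d(g, R) = g - 6 = -6 + g)
C = -1 (C = 1 - 2 = -1)
y(n) = n²
F(j) = -2*j² (F(j) = (1*j)*(-2*j) = j*(-2*j) = -2*j²)
t = -128 (t = -2*(-6 - 2)² = -2*(-8)² = -2*64 = -128)
(y(C) + t)² = ((-1)² - 128)² = (1 - 128)² = (-127)² = 16129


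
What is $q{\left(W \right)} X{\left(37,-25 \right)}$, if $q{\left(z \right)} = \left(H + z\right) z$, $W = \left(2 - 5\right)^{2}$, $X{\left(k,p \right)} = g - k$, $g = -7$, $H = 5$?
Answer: $-5544$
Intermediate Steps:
$X{\left(k,p \right)} = -7 - k$
$W = 9$ ($W = \left(-3\right)^{2} = 9$)
$q{\left(z \right)} = z \left(5 + z\right)$ ($q{\left(z \right)} = \left(5 + z\right) z = z \left(5 + z\right)$)
$q{\left(W \right)} X{\left(37,-25 \right)} = 9 \left(5 + 9\right) \left(-7 - 37\right) = 9 \cdot 14 \left(-7 - 37\right) = 126 \left(-44\right) = -5544$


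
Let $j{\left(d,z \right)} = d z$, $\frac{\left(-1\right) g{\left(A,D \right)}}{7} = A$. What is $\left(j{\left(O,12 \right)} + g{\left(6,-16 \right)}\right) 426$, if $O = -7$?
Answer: $-53676$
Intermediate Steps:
$g{\left(A,D \right)} = - 7 A$
$\left(j{\left(O,12 \right)} + g{\left(6,-16 \right)}\right) 426 = \left(\left(-7\right) 12 - 42\right) 426 = \left(-84 - 42\right) 426 = \left(-126\right) 426 = -53676$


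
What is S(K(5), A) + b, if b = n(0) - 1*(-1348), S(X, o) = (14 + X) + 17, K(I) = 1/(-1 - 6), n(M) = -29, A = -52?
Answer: 9449/7 ≈ 1349.9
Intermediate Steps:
K(I) = -1/7 (K(I) = 1/(-7) = -1/7)
S(X, o) = 31 + X
b = 1319 (b = -29 - 1*(-1348) = -29 + 1348 = 1319)
S(K(5), A) + b = (31 - 1/7) + 1319 = 216/7 + 1319 = 9449/7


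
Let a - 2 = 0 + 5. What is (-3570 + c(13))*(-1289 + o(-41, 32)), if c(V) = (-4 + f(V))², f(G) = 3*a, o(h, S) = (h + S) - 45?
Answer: 4406383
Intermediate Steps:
o(h, S) = -45 + S + h (o(h, S) = (S + h) - 45 = -45 + S + h)
a = 7 (a = 2 + (0 + 5) = 2 + 5 = 7)
f(G) = 21 (f(G) = 3*7 = 21)
c(V) = 289 (c(V) = (-4 + 21)² = 17² = 289)
(-3570 + c(13))*(-1289 + o(-41, 32)) = (-3570 + 289)*(-1289 + (-45 + 32 - 41)) = -3281*(-1289 - 54) = -3281*(-1343) = 4406383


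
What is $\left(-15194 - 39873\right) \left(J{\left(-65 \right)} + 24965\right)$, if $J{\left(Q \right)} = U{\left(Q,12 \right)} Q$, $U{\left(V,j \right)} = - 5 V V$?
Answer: $-76988622030$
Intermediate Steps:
$U{\left(V,j \right)} = - 5 V^{2}$
$J{\left(Q \right)} = - 5 Q^{3}$ ($J{\left(Q \right)} = - 5 Q^{2} Q = - 5 Q^{3}$)
$\left(-15194 - 39873\right) \left(J{\left(-65 \right)} + 24965\right) = \left(-15194 - 39873\right) \left(- 5 \left(-65\right)^{3} + 24965\right) = - 55067 \left(\left(-5\right) \left(-274625\right) + 24965\right) = - 55067 \left(1373125 + 24965\right) = \left(-55067\right) 1398090 = -76988622030$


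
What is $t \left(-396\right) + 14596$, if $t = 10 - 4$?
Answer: $12220$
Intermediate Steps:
$t = 6$
$t \left(-396\right) + 14596 = 6 \left(-396\right) + 14596 = -2376 + 14596 = 12220$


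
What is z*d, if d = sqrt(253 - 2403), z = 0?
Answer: 0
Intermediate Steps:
d = 5*I*sqrt(86) (d = sqrt(-2150) = 5*I*sqrt(86) ≈ 46.368*I)
z*d = 0*(5*I*sqrt(86)) = 0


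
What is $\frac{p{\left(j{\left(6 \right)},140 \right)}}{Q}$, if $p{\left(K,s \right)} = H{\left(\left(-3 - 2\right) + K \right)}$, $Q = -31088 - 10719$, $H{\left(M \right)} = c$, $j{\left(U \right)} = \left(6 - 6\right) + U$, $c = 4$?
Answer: $- \frac{4}{41807} \approx -9.5678 \cdot 10^{-5}$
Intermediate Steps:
$j{\left(U \right)} = U$ ($j{\left(U \right)} = 0 + U = U$)
$H{\left(M \right)} = 4$
$Q = -41807$
$p{\left(K,s \right)} = 4$
$\frac{p{\left(j{\left(6 \right)},140 \right)}}{Q} = \frac{4}{-41807} = 4 \left(- \frac{1}{41807}\right) = - \frac{4}{41807}$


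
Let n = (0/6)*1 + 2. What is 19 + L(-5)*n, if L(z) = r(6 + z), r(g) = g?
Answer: 21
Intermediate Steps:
L(z) = 6 + z
n = 2 (n = (0*(⅙))*1 + 2 = 0*1 + 2 = 0 + 2 = 2)
19 + L(-5)*n = 19 + (6 - 5)*2 = 19 + 1*2 = 19 + 2 = 21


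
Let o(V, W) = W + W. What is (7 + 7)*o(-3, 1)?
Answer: 28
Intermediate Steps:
o(V, W) = 2*W
(7 + 7)*o(-3, 1) = (7 + 7)*(2*1) = 14*2 = 28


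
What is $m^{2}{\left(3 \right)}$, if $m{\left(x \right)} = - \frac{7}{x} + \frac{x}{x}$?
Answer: $\frac{16}{9} \approx 1.7778$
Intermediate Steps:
$m{\left(x \right)} = 1 - \frac{7}{x}$ ($m{\left(x \right)} = - \frac{7}{x} + 1 = 1 - \frac{7}{x}$)
$m^{2}{\left(3 \right)} = \left(\frac{-7 + 3}{3}\right)^{2} = \left(\frac{1}{3} \left(-4\right)\right)^{2} = \left(- \frac{4}{3}\right)^{2} = \frac{16}{9}$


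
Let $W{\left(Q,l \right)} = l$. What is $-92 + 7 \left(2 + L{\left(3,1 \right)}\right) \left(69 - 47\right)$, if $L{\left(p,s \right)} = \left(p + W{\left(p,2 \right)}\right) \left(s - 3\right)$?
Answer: $-1324$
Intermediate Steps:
$L{\left(p,s \right)} = \left(-3 + s\right) \left(2 + p\right)$ ($L{\left(p,s \right)} = \left(p + 2\right) \left(s - 3\right) = \left(2 + p\right) \left(-3 + s\right) = \left(-3 + s\right) \left(2 + p\right)$)
$-92 + 7 \left(2 + L{\left(3,1 \right)}\right) \left(69 - 47\right) = -92 + 7 \left(2 + \left(-6 - 9 + 2 \cdot 1 + 3 \cdot 1\right)\right) \left(69 - 47\right) = -92 + 7 \left(2 + \left(-6 - 9 + 2 + 3\right)\right) \left(69 - 47\right) = -92 + 7 \left(2 - 10\right) 22 = -92 + 7 \left(-8\right) 22 = -92 - 1232 = -1324$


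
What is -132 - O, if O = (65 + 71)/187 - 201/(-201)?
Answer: -1471/11 ≈ -133.73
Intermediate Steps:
O = 19/11 (O = 136*(1/187) - 201*(-1/201) = 8/11 + 1 = 19/11 ≈ 1.7273)
-132 - O = -132 - 1*19/11 = -132 - 19/11 = -1471/11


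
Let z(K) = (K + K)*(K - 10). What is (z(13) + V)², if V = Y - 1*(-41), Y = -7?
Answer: 12544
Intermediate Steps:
z(K) = 2*K*(-10 + K) (z(K) = (2*K)*(-10 + K) = 2*K*(-10 + K))
V = 34 (V = -7 - 1*(-41) = -7 + 41 = 34)
(z(13) + V)² = (2*13*(-10 + 13) + 34)² = (2*13*3 + 34)² = (78 + 34)² = 112² = 12544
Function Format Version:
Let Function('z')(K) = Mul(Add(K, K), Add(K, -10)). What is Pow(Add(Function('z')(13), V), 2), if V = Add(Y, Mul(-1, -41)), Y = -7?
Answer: 12544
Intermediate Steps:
Function('z')(K) = Mul(2, K, Add(-10, K)) (Function('z')(K) = Mul(Mul(2, K), Add(-10, K)) = Mul(2, K, Add(-10, K)))
V = 34 (V = Add(-7, Mul(-1, -41)) = Add(-7, 41) = 34)
Pow(Add(Function('z')(13), V), 2) = Pow(Add(Mul(2, 13, Add(-10, 13)), 34), 2) = Pow(Add(Mul(2, 13, 3), 34), 2) = Pow(Add(78, 34), 2) = Pow(112, 2) = 12544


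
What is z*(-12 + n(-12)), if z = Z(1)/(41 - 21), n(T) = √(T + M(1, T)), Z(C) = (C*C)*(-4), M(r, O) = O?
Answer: 12/5 - 2*I*√6/5 ≈ 2.4 - 0.9798*I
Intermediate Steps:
Z(C) = -4*C² (Z(C) = C²*(-4) = -4*C²)
n(T) = √2*√T (n(T) = √(T + T) = √(2*T) = √2*√T)
z = -⅕ (z = (-4*1²)/(41 - 21) = -4*1/20 = -⅕ ≈ -0.20000)
z*(-12 + n(-12)) = -(-12 + √2*√(-12))/5 = -(-12 + √2*(2*I*√3))/5 = -(-12 + 2*I*√6)/5 = 12/5 - 2*I*√6/5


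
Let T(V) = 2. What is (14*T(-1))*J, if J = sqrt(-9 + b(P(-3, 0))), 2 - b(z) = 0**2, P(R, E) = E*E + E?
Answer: 28*I*sqrt(7) ≈ 74.081*I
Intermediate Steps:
P(R, E) = E + E**2 (P(R, E) = E**2 + E = E + E**2)
b(z) = 2 (b(z) = 2 - 1*0**2 = 2 - 1*0 = 2 + 0 = 2)
J = I*sqrt(7) (J = sqrt(-9 + 2) = sqrt(-7) = I*sqrt(7) ≈ 2.6458*I)
(14*T(-1))*J = (14*2)*(I*sqrt(7)) = 28*(I*sqrt(7)) = 28*I*sqrt(7)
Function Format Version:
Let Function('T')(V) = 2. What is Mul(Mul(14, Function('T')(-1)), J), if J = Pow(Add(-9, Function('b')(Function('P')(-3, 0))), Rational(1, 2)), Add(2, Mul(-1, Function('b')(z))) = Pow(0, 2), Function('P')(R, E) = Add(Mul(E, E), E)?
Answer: Mul(28, I, Pow(7, Rational(1, 2))) ≈ Mul(74.081, I)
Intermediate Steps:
Function('P')(R, E) = Add(E, Pow(E, 2)) (Function('P')(R, E) = Add(Pow(E, 2), E) = Add(E, Pow(E, 2)))
Function('b')(z) = 2 (Function('b')(z) = Add(2, Mul(-1, Pow(0, 2))) = Add(2, Mul(-1, 0)) = Add(2, 0) = 2)
J = Mul(I, Pow(7, Rational(1, 2))) (J = Pow(Add(-9, 2), Rational(1, 2)) = Pow(-7, Rational(1, 2)) = Mul(I, Pow(7, Rational(1, 2))) ≈ Mul(2.6458, I))
Mul(Mul(14, Function('T')(-1)), J) = Mul(Mul(14, 2), Mul(I, Pow(7, Rational(1, 2)))) = Mul(28, Mul(I, Pow(7, Rational(1, 2)))) = Mul(28, I, Pow(7, Rational(1, 2)))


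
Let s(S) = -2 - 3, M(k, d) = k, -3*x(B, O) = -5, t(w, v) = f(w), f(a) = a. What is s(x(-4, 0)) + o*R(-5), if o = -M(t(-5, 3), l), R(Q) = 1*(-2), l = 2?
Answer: -15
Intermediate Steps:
t(w, v) = w
x(B, O) = 5/3 (x(B, O) = -1/3*(-5) = 5/3)
s(S) = -5
R(Q) = -2
o = 5 (o = -1*(-5) = 5)
s(x(-4, 0)) + o*R(-5) = -5 + 5*(-2) = -5 - 10 = -15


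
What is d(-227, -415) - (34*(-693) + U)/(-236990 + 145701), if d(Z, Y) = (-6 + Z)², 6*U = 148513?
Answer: 154072219/2838 ≈ 54289.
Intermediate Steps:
U = 148513/6 (U = (⅙)*148513 = 148513/6 ≈ 24752.)
d(-227, -415) - (34*(-693) + U)/(-236990 + 145701) = (-6 - 227)² - (34*(-693) + 148513/6)/(-236990 + 145701) = (-233)² - (-23562 + 148513/6)/(-91289) = 54289 - 7141*(-1)/(6*91289) = 54289 - 1*(-37/2838) = 54289 + 37/2838 = 154072219/2838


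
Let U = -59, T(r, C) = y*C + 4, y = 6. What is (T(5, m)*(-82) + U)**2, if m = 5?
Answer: 8105409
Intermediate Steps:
T(r, C) = 4 + 6*C (T(r, C) = 6*C + 4 = 4 + 6*C)
(T(5, m)*(-82) + U)**2 = ((4 + 6*5)*(-82) - 59)**2 = ((4 + 30)*(-82) - 59)**2 = (34*(-82) - 59)**2 = (-2788 - 59)**2 = (-2847)**2 = 8105409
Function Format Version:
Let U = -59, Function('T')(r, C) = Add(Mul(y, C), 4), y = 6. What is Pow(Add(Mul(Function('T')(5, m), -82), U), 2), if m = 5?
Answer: 8105409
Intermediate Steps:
Function('T')(r, C) = Add(4, Mul(6, C)) (Function('T')(r, C) = Add(Mul(6, C), 4) = Add(4, Mul(6, C)))
Pow(Add(Mul(Function('T')(5, m), -82), U), 2) = Pow(Add(Mul(Add(4, Mul(6, 5)), -82), -59), 2) = Pow(Add(Mul(Add(4, 30), -82), -59), 2) = Pow(Add(Mul(34, -82), -59), 2) = Pow(Add(-2788, -59), 2) = Pow(-2847, 2) = 8105409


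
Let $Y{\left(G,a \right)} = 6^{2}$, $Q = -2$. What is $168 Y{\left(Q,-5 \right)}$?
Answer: $6048$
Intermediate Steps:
$Y{\left(G,a \right)} = 36$
$168 Y{\left(Q,-5 \right)} = 168 \cdot 36 = 6048$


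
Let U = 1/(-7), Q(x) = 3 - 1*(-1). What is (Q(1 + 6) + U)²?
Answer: 729/49 ≈ 14.878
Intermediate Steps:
Q(x) = 4 (Q(x) = 3 + 1 = 4)
U = -⅐ ≈ -0.14286
(Q(1 + 6) + U)² = (4 - ⅐)² = (27/7)² = 729/49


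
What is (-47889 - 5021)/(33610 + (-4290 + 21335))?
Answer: -962/921 ≈ -1.0445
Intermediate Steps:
(-47889 - 5021)/(33610 + (-4290 + 21335)) = -52910/(33610 + 17045) = -52910/50655 = -52910*1/50655 = -962/921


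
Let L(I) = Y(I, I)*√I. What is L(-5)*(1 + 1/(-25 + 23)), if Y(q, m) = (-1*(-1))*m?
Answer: -5*I*√5/2 ≈ -5.5902*I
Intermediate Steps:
Y(q, m) = m (Y(q, m) = 1*m = m)
L(I) = I^(3/2) (L(I) = I*√I = I^(3/2))
L(-5)*(1 + 1/(-25 + 23)) = (-5)^(3/2)*(1 + 1/(-25 + 23)) = (-5*I*√5)*(1 + 1/(-2)) = (-5*I*√5)*(1 - ½) = -5*I*√5*(½) = -5*I*√5/2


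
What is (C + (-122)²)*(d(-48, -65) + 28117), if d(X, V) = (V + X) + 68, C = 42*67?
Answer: 496818256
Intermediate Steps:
C = 2814
d(X, V) = 68 + V + X
(C + (-122)²)*(d(-48, -65) + 28117) = (2814 + (-122)²)*((68 - 65 - 48) + 28117) = (2814 + 14884)*(-45 + 28117) = 17698*28072 = 496818256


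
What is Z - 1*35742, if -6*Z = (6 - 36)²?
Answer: -35892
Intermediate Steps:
Z = -150 (Z = -(6 - 36)²/6 = -⅙*(-30)² = -⅙*900 = -150)
Z - 1*35742 = -150 - 1*35742 = -150 - 35742 = -35892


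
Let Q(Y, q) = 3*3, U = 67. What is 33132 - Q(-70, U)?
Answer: 33123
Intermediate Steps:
Q(Y, q) = 9
33132 - Q(-70, U) = 33132 - 1*9 = 33132 - 9 = 33123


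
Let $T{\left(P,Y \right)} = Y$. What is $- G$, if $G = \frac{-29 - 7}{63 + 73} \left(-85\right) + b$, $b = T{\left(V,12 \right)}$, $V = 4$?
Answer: $- \frac{69}{2} \approx -34.5$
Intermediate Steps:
$b = 12$
$G = \frac{69}{2}$ ($G = \frac{-29 - 7}{63 + 73} \left(-85\right) + 12 = - \frac{36}{136} \left(-85\right) + 12 = \left(-36\right) \frac{1}{136} \left(-85\right) + 12 = \left(- \frac{9}{34}\right) \left(-85\right) + 12 = \frac{45}{2} + 12 = \frac{69}{2} \approx 34.5$)
$- G = \left(-1\right) \frac{69}{2} = - \frac{69}{2}$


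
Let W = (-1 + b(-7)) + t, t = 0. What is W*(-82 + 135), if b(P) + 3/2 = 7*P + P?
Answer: -6201/2 ≈ -3100.5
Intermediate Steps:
b(P) = -3/2 + 8*P (b(P) = -3/2 + (7*P + P) = -3/2 + 8*P)
W = -117/2 (W = (-1 + (-3/2 + 8*(-7))) + 0 = (-1 + (-3/2 - 56)) + 0 = (-1 - 115/2) + 0 = -117/2 + 0 = -117/2 ≈ -58.500)
W*(-82 + 135) = -117*(-82 + 135)/2 = -117/2*53 = -6201/2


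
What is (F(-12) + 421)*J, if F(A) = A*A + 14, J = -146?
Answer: -84534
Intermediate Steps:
F(A) = 14 + A² (F(A) = A² + 14 = 14 + A²)
(F(-12) + 421)*J = ((14 + (-12)²) + 421)*(-146) = ((14 + 144) + 421)*(-146) = (158 + 421)*(-146) = 579*(-146) = -84534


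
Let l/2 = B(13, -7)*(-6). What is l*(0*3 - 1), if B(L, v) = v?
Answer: -84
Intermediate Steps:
l = 84 (l = 2*(-7*(-6)) = 2*42 = 84)
l*(0*3 - 1) = 84*(0*3 - 1) = 84*(0 - 1) = 84*(-1) = -84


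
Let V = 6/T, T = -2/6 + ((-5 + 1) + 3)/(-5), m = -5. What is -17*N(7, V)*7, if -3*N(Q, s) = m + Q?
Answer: 238/3 ≈ 79.333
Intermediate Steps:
T = -2/15 (T = -2*⅙ + (-4 + 3)*(-⅕) = -⅓ - 1*(-⅕) = -⅓ + ⅕ = -2/15 ≈ -0.13333)
V = -45 (V = 6/(-2/15) = 6*(-15/2) = -45)
N(Q, s) = 5/3 - Q/3 (N(Q, s) = -(-5 + Q)/3 = 5/3 - Q/3)
-17*N(7, V)*7 = -17*(5/3 - ⅓*7)*7 = -17*(5/3 - 7/3)*7 = -17*(-⅔)*7 = (34/3)*7 = 238/3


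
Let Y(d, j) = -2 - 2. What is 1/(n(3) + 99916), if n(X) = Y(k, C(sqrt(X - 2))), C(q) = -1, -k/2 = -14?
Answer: 1/99912 ≈ 1.0009e-5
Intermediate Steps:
k = 28 (k = -2*(-14) = 28)
Y(d, j) = -4
n(X) = -4
1/(n(3) + 99916) = 1/(-4 + 99916) = 1/99912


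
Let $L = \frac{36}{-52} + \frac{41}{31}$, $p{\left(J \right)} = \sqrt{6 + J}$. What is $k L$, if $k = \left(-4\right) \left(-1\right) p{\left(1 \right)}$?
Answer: $\frac{1016 \sqrt{7}}{403} \approx 6.6702$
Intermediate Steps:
$L = \frac{254}{403}$ ($L = 36 \left(- \frac{1}{52}\right) + 41 \cdot \frac{1}{31} = - \frac{9}{13} + \frac{41}{31} = \frac{254}{403} \approx 0.63027$)
$k = 4 \sqrt{7}$ ($k = \left(-4\right) \left(-1\right) \sqrt{6 + 1} = 4 \sqrt{7} \approx 10.583$)
$k L = 4 \sqrt{7} \cdot \frac{254}{403} = \frac{1016 \sqrt{7}}{403}$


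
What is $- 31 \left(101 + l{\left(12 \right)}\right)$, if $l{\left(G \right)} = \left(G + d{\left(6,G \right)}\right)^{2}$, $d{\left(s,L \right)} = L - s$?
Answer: $-13175$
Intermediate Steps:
$l{\left(G \right)} = \left(-6 + 2 G\right)^{2}$ ($l{\left(G \right)} = \left(G + \left(G - 6\right)\right)^{2} = \left(G + \left(-6 + G\right)\right)^{2} = \left(-6 + 2 G\right)^{2}$)
$- 31 \left(101 + l{\left(12 \right)}\right) = - 31 \left(101 + 4 \left(-3 + 12\right)^{2}\right) = - 31 \left(101 + 4 \cdot 9^{2}\right) = - 31 \left(101 + 4 \cdot 81\right) = - 31 \left(101 + 324\right) = \left(-31\right) 425 = -13175$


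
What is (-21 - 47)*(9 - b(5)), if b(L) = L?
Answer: -272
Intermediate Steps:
(-21 - 47)*(9 - b(5)) = (-21 - 47)*(9 - 1*5) = -68*(9 - 5) = -68*4 = -272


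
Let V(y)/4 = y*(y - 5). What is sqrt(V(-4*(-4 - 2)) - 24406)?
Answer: I*sqrt(22582) ≈ 150.27*I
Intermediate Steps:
V(y) = 4*y*(-5 + y) (V(y) = 4*(y*(y - 5)) = 4*(y*(-5 + y)) = 4*y*(-5 + y))
sqrt(V(-4*(-4 - 2)) - 24406) = sqrt(4*(-4*(-4 - 2))*(-5 - 4*(-4 - 2)) - 24406) = sqrt(4*(-4*(-6))*(-5 - 4*(-6)) - 24406) = sqrt(4*24*(-5 + 24) - 24406) = sqrt(4*24*19 - 24406) = sqrt(1824 - 24406) = sqrt(-22582) = I*sqrt(22582)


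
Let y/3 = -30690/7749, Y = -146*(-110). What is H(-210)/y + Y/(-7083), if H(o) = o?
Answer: 37212781/2415303 ≈ 15.407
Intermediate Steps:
Y = 16060
y = -3410/287 (y = 3*(-30690/7749) = 3*(-30690*1/7749) = 3*(-3410/861) = -3410/287 ≈ -11.882)
H(-210)/y + Y/(-7083) = -210/(-3410/287) + 16060/(-7083) = -210*(-287/3410) + 16060*(-1/7083) = 6027/341 - 16060/7083 = 37212781/2415303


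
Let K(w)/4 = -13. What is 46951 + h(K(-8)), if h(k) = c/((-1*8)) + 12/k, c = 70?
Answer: 2440985/52 ≈ 46942.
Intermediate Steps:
K(w) = -52 (K(w) = 4*(-13) = -52)
h(k) = -35/4 + 12/k (h(k) = 70/((-1*8)) + 12/k = 70/(-8) + 12/k = 70*(-⅛) + 12/k = -35/4 + 12/k)
46951 + h(K(-8)) = 46951 + (-35/4 + 12/(-52)) = 46951 + (-35/4 + 12*(-1/52)) = 46951 + (-35/4 - 3/13) = 46951 - 467/52 = 2440985/52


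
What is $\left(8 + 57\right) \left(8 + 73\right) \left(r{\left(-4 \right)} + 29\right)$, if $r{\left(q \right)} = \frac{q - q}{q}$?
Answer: $152685$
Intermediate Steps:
$r{\left(q \right)} = 0$ ($r{\left(q \right)} = \frac{0}{q} = 0$)
$\left(8 + 57\right) \left(8 + 73\right) \left(r{\left(-4 \right)} + 29\right) = \left(8 + 57\right) \left(8 + 73\right) \left(0 + 29\right) = 65 \cdot 81 \cdot 29 = 5265 \cdot 29 = 152685$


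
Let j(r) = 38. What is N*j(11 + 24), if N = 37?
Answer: 1406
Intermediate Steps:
N*j(11 + 24) = 37*38 = 1406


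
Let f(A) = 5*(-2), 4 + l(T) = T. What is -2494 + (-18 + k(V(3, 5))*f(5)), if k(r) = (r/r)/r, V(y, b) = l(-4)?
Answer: -10043/4 ≈ -2510.8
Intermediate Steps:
l(T) = -4 + T
V(y, b) = -8 (V(y, b) = -4 - 4 = -8)
k(r) = 1/r
f(A) = -10
-2494 + (-18 + k(V(3, 5))*f(5)) = -2494 + (-18 - 10/(-8)) = -2494 + (-18 - ⅛*(-10)) = -2494 + (-18 + 5/4) = -2494 - 67/4 = -10043/4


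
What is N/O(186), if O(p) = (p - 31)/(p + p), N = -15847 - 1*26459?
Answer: -507672/5 ≈ -1.0153e+5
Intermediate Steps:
N = -42306 (N = -15847 - 26459 = -42306)
O(p) = (-31 + p)/(2*p) (O(p) = (-31 + p)/((2*p)) = (-31 + p)*(1/(2*p)) = (-31 + p)/(2*p))
N/O(186) = -42306*372/(-31 + 186) = -42306/((1/2)*(1/186)*155) = -42306/5/12 = -42306*12/5 = -507672/5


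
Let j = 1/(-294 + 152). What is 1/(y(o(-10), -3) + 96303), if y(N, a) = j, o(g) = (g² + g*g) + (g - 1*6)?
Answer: 142/13675025 ≈ 1.0384e-5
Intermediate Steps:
o(g) = -6 + g + 2*g² (o(g) = (g² + g²) + (g - 6) = 2*g² + (-6 + g) = -6 + g + 2*g²)
j = -1/142 (j = 1/(-142) = -1/142 ≈ -0.0070423)
y(N, a) = -1/142
1/(y(o(-10), -3) + 96303) = 1/(-1/142 + 96303) = 1/(13675025/142) = 142/13675025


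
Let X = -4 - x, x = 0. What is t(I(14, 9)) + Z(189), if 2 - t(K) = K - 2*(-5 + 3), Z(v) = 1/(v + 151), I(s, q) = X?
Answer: 681/340 ≈ 2.0029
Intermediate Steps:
X = -4 (X = -4 - 1*0 = -4 + 0 = -4)
I(s, q) = -4
Z(v) = 1/(151 + v)
t(K) = -2 - K (t(K) = 2 - (K - 2*(-5 + 3)) = 2 - (K - 2*(-2)) = 2 - (K + 4) = 2 - (4 + K) = 2 + (-4 - K) = -2 - K)
t(I(14, 9)) + Z(189) = (-2 - 1*(-4)) + 1/(151 + 189) = (-2 + 4) + 1/340 = 2 + 1/340 = 681/340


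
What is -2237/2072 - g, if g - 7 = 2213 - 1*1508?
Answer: -1477501/2072 ≈ -713.08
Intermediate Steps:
g = 712 (g = 7 + (2213 - 1*1508) = 7 + (2213 - 1508) = 7 + 705 = 712)
-2237/2072 - g = -2237/2072 - 1*712 = -2237*1/2072 - 712 = -2237/2072 - 712 = -1477501/2072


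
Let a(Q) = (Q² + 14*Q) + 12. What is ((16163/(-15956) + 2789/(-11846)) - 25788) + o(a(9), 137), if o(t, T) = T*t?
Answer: 398230656329/94507388 ≈ 4213.8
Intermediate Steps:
a(Q) = 12 + Q² + 14*Q
((16163/(-15956) + 2789/(-11846)) - 25788) + o(a(9), 137) = ((16163/(-15956) + 2789/(-11846)) - 25788) + 137*(12 + 9² + 14*9) = ((16163*(-1/15956) + 2789*(-1/11846)) - 25788) + 137*(12 + 81 + 126) = ((-16163/15956 - 2789/11846) - 25788) + 137*219 = (-117984091/94507388 - 25788) + 30003 = -2437274505835/94507388 + 30003 = 398230656329/94507388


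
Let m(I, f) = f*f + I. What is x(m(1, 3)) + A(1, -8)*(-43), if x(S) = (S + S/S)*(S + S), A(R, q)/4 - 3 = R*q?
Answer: 1080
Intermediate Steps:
A(R, q) = 12 + 4*R*q (A(R, q) = 12 + 4*(R*q) = 12 + 4*R*q)
m(I, f) = I + f**2 (m(I, f) = f**2 + I = I + f**2)
x(S) = 2*S*(1 + S) (x(S) = (S + 1)*(2*S) = (1 + S)*(2*S) = 2*S*(1 + S))
x(m(1, 3)) + A(1, -8)*(-43) = 2*(1 + 3**2)*(1 + (1 + 3**2)) + (12 + 4*1*(-8))*(-43) = 2*(1 + 9)*(1 + (1 + 9)) + (12 - 32)*(-43) = 2*10*(1 + 10) - 20*(-43) = 2*10*11 + 860 = 220 + 860 = 1080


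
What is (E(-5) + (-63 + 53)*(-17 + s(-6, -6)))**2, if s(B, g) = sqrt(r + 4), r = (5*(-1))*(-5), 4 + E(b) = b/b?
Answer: 30789 - 3340*sqrt(29) ≈ 12803.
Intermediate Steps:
E(b) = -3 (E(b) = -4 + b/b = -4 + 1 = -3)
r = 25 (r = -5*(-5) = 25)
s(B, g) = sqrt(29) (s(B, g) = sqrt(25 + 4) = sqrt(29))
(E(-5) + (-63 + 53)*(-17 + s(-6, -6)))**2 = (-3 + (-63 + 53)*(-17 + sqrt(29)))**2 = (-3 - 10*(-17 + sqrt(29)))**2 = (-3 + (170 - 10*sqrt(29)))**2 = (167 - 10*sqrt(29))**2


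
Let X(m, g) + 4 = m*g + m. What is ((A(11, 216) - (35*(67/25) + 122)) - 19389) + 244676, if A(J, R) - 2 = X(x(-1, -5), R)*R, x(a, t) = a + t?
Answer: -285114/5 ≈ -57023.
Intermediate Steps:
X(m, g) = -4 + m + g*m (X(m, g) = -4 + (m*g + m) = -4 + (g*m + m) = -4 + (m + g*m) = -4 + m + g*m)
A(J, R) = 2 + R*(-10 - 6*R) (A(J, R) = 2 + (-4 + (-1 - 5) + R*(-1 - 5))*R = 2 + (-4 - 6 + R*(-6))*R = 2 + (-4 - 6 - 6*R)*R = 2 + (-10 - 6*R)*R = 2 + R*(-10 - 6*R))
((A(11, 216) - (35*(67/25) + 122)) - 19389) + 244676 = (((2 - 10*216 - 6*216²) - (35*(67/25) + 122)) - 19389) + 244676 = (((2 - 2160 - 6*46656) - (35*(67*(1/25)) + 122)) - 19389) + 244676 = (((2 - 2160 - 279936) - (35*(67/25) + 122)) - 19389) + 244676 = ((-282094 - (469/5 + 122)) - 19389) + 244676 = ((-282094 - 1*1079/5) - 19389) + 244676 = ((-282094 - 1079/5) - 19389) + 244676 = (-1411549/5 - 19389) + 244676 = -1508494/5 + 244676 = -285114/5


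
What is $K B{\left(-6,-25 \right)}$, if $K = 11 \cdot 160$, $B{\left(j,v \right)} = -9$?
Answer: $-15840$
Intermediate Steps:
$K = 1760$
$K B{\left(-6,-25 \right)} = 1760 \left(-9\right) = -15840$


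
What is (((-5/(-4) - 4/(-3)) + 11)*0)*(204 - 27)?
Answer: 0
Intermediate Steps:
(((-5/(-4) - 4/(-3)) + 11)*0)*(204 - 27) = (((-5*(-1/4) - 4*(-1/3)) + 11)*0)*177 = (((5/4 + 4/3) + 11)*0)*177 = ((31/12 + 11)*0)*177 = ((163/12)*0)*177 = 0*177 = 0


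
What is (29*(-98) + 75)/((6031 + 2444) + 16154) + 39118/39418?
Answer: 427183808/485412961 ≈ 0.88004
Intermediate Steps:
(29*(-98) + 75)/((6031 + 2444) + 16154) + 39118/39418 = (-2842 + 75)/(8475 + 16154) + 39118*(1/39418) = -2767/24629 + 19559/19709 = 427183808/485412961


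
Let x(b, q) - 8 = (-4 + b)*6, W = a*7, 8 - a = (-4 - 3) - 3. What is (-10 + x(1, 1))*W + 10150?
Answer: 7630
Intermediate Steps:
a = 18 (a = 8 - ((-4 - 3) - 3) = 8 - (-7 - 3) = 8 - 1*(-10) = 8 + 10 = 18)
W = 126 (W = 18*7 = 126)
x(b, q) = -16 + 6*b (x(b, q) = 8 + (-4 + b)*6 = 8 + (-24 + 6*b) = -16 + 6*b)
(-10 + x(1, 1))*W + 10150 = (-10 + (-16 + 6*1))*126 + 10150 = (-10 + (-16 + 6))*126 + 10150 = (-10 - 10)*126 + 10150 = -20*126 + 10150 = -2520 + 10150 = 7630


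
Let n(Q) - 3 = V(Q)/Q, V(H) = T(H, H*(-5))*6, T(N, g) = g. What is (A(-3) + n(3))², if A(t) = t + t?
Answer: 1089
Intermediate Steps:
V(H) = -30*H (V(H) = (H*(-5))*6 = -5*H*6 = -30*H)
n(Q) = -27 (n(Q) = 3 + (-30*Q)/Q = 3 - 30 = -27)
A(t) = 2*t
(A(-3) + n(3))² = (2*(-3) - 27)² = (-6 - 27)² = (-33)² = 1089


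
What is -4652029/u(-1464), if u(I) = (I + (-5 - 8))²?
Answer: -4652029/2181529 ≈ -2.1325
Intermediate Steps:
u(I) = (-13 + I)² (u(I) = (I - 13)² = (-13 + I)²)
-4652029/u(-1464) = -4652029/(-13 - 1464)² = -4652029/((-1477)²) = -4652029/2181529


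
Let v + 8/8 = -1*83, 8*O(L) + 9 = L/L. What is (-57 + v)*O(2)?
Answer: 141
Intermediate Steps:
O(L) = -1 (O(L) = -9/8 + (L/L)/8 = -9/8 + (1/8)*1 = -9/8 + 1/8 = -1)
v = -84 (v = -1 - 1*83 = -1 - 83 = -84)
(-57 + v)*O(2) = (-57 - 84)*(-1) = -141*(-1) = 141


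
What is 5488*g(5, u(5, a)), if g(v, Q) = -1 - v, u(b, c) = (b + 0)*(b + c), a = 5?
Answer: -32928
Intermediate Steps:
u(b, c) = b*(b + c)
5488*g(5, u(5, a)) = 5488*(-1 - 1*5) = 5488*(-1 - 5) = 5488*(-6) = -32928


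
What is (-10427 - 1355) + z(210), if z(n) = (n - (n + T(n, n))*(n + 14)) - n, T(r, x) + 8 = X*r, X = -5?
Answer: 178170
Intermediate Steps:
T(r, x) = -8 - 5*r
z(n) = -(-8 - 4*n)*(14 + n) (z(n) = (n - (n + (-8 - 5*n))*(n + 14)) - n = (n - (-8 - 4*n)*(14 + n)) - n = -(-8 - 4*n)*(14 + n))
(-10427 - 1355) + z(210) = (-10427 - 1355) + (112 + 4*210² + 64*210) = -11782 + (112 + 4*44100 + 13440) = -11782 + (112 + 176400 + 13440) = -11782 + 189952 = 178170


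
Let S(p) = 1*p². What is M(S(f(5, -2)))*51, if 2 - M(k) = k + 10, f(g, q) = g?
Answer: -1683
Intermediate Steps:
S(p) = p²
M(k) = -8 - k (M(k) = 2 - (k + 10) = 2 - (10 + k) = 2 + (-10 - k) = -8 - k)
M(S(f(5, -2)))*51 = (-8 - 1*5²)*51 = (-8 - 1*25)*51 = (-8 - 25)*51 = -33*51 = -1683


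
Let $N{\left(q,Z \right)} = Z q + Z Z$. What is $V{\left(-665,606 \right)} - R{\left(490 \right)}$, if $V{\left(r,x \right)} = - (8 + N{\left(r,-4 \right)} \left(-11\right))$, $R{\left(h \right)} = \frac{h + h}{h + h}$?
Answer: $29427$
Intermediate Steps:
$N{\left(q,Z \right)} = Z^{2} + Z q$ ($N{\left(q,Z \right)} = Z q + Z^{2} = Z^{2} + Z q$)
$R{\left(h \right)} = 1$ ($R{\left(h \right)} = \frac{2 h}{2 h} = 2 h \frac{1}{2 h} = 1$)
$V{\left(r,x \right)} = 168 - 44 r$ ($V{\left(r,x \right)} = - (8 + - 4 \left(-4 + r\right) \left(-11\right)) = - (8 + \left(16 - 4 r\right) \left(-11\right)) = - (8 + \left(-176 + 44 r\right)) = - (-168 + 44 r) = 168 - 44 r$)
$V{\left(-665,606 \right)} - R{\left(490 \right)} = \left(168 - -29260\right) - 1 = \left(168 + 29260\right) - 1 = 29428 - 1 = 29427$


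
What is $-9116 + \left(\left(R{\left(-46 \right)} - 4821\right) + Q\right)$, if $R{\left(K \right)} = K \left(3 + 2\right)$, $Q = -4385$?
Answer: $-18552$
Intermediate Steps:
$R{\left(K \right)} = 5 K$ ($R{\left(K \right)} = K 5 = 5 K$)
$-9116 + \left(\left(R{\left(-46 \right)} - 4821\right) + Q\right) = -9116 + \left(\left(5 \left(-46\right) - 4821\right) - 4385\right) = -9116 - 9436 = -18552$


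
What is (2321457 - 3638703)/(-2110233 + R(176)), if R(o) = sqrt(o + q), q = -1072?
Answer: 2779695978318/4453083315185 + 10537968*I*sqrt(14)/4453083315185 ≈ 0.62422 + 8.8544e-6*I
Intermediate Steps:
R(o) = sqrt(-1072 + o) (R(o) = sqrt(o - 1072) = sqrt(-1072 + o))
(2321457 - 3638703)/(-2110233 + R(176)) = (2321457 - 3638703)/(-2110233 + sqrt(-1072 + 176)) = -1317246/(-2110233 + sqrt(-896)) = -1317246/(-2110233 + 8*I*sqrt(14))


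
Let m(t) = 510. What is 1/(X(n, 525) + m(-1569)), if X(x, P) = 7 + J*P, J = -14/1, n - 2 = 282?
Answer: -1/6833 ≈ -0.00014635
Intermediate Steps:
n = 284 (n = 2 + 282 = 284)
J = -14 (J = -14*1 = -14)
X(x, P) = 7 - 14*P
1/(X(n, 525) + m(-1569)) = 1/((7 - 14*525) + 510) = 1/((7 - 7350) + 510) = 1/(-7343 + 510) = 1/(-6833) = -1/6833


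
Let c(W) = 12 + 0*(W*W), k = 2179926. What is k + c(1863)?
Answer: 2179938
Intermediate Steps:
c(W) = 12 (c(W) = 12 + 0*W**2 = 12 + 0 = 12)
k + c(1863) = 2179926 + 12 = 2179938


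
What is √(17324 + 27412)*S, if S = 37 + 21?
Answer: 464*√699 ≈ 12268.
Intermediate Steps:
S = 58
√(17324 + 27412)*S = √(17324 + 27412)*58 = √44736*58 = (8*√699)*58 = 464*√699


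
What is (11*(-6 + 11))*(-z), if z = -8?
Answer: 440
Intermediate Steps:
(11*(-6 + 11))*(-z) = (11*(-6 + 11))*(-1*(-8)) = (11*5)*8 = 55*8 = 440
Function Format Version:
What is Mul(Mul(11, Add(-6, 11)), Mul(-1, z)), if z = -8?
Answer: 440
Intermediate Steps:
Mul(Mul(11, Add(-6, 11)), Mul(-1, z)) = Mul(Mul(11, Add(-6, 11)), Mul(-1, -8)) = Mul(Mul(11, 5), 8) = Mul(55, 8) = 440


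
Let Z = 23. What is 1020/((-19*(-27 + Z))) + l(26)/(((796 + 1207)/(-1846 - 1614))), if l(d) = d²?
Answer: -43929475/38057 ≈ -1154.3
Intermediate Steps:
1020/((-19*(-27 + Z))) + l(26)/(((796 + 1207)/(-1846 - 1614))) = 1020/((-19*(-27 + 23))) + 26²/(((796 + 1207)/(-1846 - 1614))) = 1020/((-19*(-4))) + 676/((2003/(-3460))) = 1020/76 + 676/((2003*(-1/3460))) = 1020*(1/76) + 676/(-2003/3460) = 255/19 + 676*(-3460/2003) = 255/19 - 2338960/2003 = -43929475/38057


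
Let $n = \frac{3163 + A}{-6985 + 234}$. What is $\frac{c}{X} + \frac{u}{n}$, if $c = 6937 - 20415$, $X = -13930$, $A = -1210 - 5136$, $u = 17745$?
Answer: $\frac{278134679304}{7389865} \approx 37637.0$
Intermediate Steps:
$A = -6346$ ($A = -1210 - 5136 = -6346$)
$n = \frac{3183}{6751}$ ($n = \frac{3163 - 6346}{-6985 + 234} = - \frac{3183}{-6751} = \left(-3183\right) \left(- \frac{1}{6751}\right) = \frac{3183}{6751} \approx 0.47149$)
$c = -13478$ ($c = 6937 - 20415 = -13478$)
$\frac{c}{X} + \frac{u}{n} = - \frac{13478}{-13930} + \frac{17745}{\frac{3183}{6751}} = \left(-13478\right) \left(- \frac{1}{13930}\right) + 17745 \cdot \frac{6751}{3183} = \frac{6739}{6965} + \frac{39932165}{1061} = \frac{278134679304}{7389865}$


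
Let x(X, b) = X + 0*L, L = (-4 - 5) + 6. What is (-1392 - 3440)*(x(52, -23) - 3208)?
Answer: 15249792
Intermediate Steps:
L = -3 (L = -9 + 6 = -3)
x(X, b) = X (x(X, b) = X + 0*(-3) = X + 0 = X)
(-1392 - 3440)*(x(52, -23) - 3208) = (-1392 - 3440)*(52 - 3208) = -4832*(-3156) = 15249792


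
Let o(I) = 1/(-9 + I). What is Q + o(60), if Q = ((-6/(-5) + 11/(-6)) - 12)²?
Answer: 2442197/15300 ≈ 159.62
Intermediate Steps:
Q = 143641/900 (Q = ((-6*(-⅕) + 11*(-⅙)) - 12)² = ((6/5 - 11/6) - 12)² = (-19/30 - 12)² = (-379/30)² = 143641/900 ≈ 159.60)
Q + o(60) = 143641/900 + 1/(-9 + 60) = 143641/900 + 1/51 = 2442197/15300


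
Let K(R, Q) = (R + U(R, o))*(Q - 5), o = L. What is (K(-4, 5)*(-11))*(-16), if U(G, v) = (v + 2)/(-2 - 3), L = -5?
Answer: 0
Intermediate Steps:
o = -5
U(G, v) = -2/5 - v/5 (U(G, v) = (2 + v)/(-5) = (2 + v)*(-1/5) = -2/5 - v/5)
K(R, Q) = (-5 + Q)*(3/5 + R) (K(R, Q) = (R + (-2/5 - 1/5*(-5)))*(Q - 5) = (R + (-2/5 + 1))*(-5 + Q) = (R + 3/5)*(-5 + Q) = (3/5 + R)*(-5 + Q) = (-5 + Q)*(3/5 + R))
(K(-4, 5)*(-11))*(-16) = ((-3 - 5*(-4) + (3/5)*5 + 5*(-4))*(-11))*(-16) = ((-3 + 20 + 3 - 20)*(-11))*(-16) = (0*(-11))*(-16) = 0*(-16) = 0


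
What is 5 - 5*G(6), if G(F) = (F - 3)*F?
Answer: -85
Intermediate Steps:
G(F) = F*(-3 + F) (G(F) = (-3 + F)*F = F*(-3 + F))
5 - 5*G(6) = 5 - 30*(-3 + 6) = 5 - 30*3 = 5 - 5*18 = 5 - 90 = -85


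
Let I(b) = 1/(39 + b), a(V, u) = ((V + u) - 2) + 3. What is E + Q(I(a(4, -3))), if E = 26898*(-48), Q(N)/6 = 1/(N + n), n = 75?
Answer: -1985717829/1538 ≈ -1.2911e+6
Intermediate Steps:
a(V, u) = 1 + V + u (a(V, u) = (-2 + V + u) + 3 = 1 + V + u)
Q(N) = 6/(75 + N) (Q(N) = 6/(N + 75) = 6/(75 + N))
E = -1291104
E + Q(I(a(4, -3))) = -1291104 + 6/(75 + 1/(39 + (1 + 4 - 3))) = -1291104 + 6/(75 + 1/(39 + 2)) = -1291104 + 6/(75 + 1/41) = -1291104 + 6/(3076/41) = -1291104 + 6*(41/3076) = -1291104 + 123/1538 = -1985717829/1538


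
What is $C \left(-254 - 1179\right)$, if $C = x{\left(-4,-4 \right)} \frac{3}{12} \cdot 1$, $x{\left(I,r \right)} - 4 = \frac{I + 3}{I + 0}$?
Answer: $- \frac{24361}{16} \approx -1522.6$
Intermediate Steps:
$x{\left(I,r \right)} = 4 + \frac{3 + I}{I}$ ($x{\left(I,r \right)} = 4 + \frac{I + 3}{I + 0} = 4 + \frac{3 + I}{I}$)
$C = \frac{17}{16}$ ($C = \left(5 + \frac{3}{-4}\right) \frac{3}{12} \cdot 1 = \left(5 + 3 \left(- \frac{1}{4}\right)\right) 3 \cdot \frac{1}{12} \cdot 1 = \left(5 - \frac{3}{4}\right) \frac{1}{4} \cdot 1 = \frac{17}{4} \cdot \frac{1}{4} \cdot 1 = \frac{17}{16} \cdot 1 = \frac{17}{16} \approx 1.0625$)
$C \left(-254 - 1179\right) = \frac{17 \left(-254 - 1179\right)}{16} = \frac{17}{16} \left(-1433\right) = - \frac{24361}{16}$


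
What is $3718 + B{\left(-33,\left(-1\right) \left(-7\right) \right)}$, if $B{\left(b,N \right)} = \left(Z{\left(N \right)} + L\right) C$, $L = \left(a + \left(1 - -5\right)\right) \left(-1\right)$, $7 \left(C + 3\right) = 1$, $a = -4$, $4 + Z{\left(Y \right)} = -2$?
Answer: $\frac{26186}{7} \approx 3740.9$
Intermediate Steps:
$Z{\left(Y \right)} = -6$ ($Z{\left(Y \right)} = -4 - 2 = -6$)
$C = - \frac{20}{7}$ ($C = -3 + \frac{1}{7} \cdot 1 = -3 + \frac{1}{7} = - \frac{20}{7} \approx -2.8571$)
$L = -2$ ($L = \left(-4 + \left(1 - -5\right)\right) \left(-1\right) = \left(-4 + \left(1 + 5\right)\right) \left(-1\right) = \left(-4 + 6\right) \left(-1\right) = 2 \left(-1\right) = -2$)
$B{\left(b,N \right)} = \frac{160}{7}$ ($B{\left(b,N \right)} = \left(-6 - 2\right) \left(- \frac{20}{7}\right) = \left(-8\right) \left(- \frac{20}{7}\right) = \frac{160}{7}$)
$3718 + B{\left(-33,\left(-1\right) \left(-7\right) \right)} = 3718 + \frac{160}{7} = \frac{26186}{7}$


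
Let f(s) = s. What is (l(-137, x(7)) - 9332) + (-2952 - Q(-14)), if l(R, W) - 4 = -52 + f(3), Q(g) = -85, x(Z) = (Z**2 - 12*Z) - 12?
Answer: -12244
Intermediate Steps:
x(Z) = -12 + Z**2 - 12*Z
l(R, W) = -45 (l(R, W) = 4 + (-52 + 3) = 4 - 49 = -45)
(l(-137, x(7)) - 9332) + (-2952 - Q(-14)) = (-45 - 9332) + (-2952 - 1*(-85)) = -9377 + (-2952 + 85) = -9377 - 2867 = -12244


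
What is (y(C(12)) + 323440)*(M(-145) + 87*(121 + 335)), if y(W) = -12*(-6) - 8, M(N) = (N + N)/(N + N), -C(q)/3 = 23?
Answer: 12834374192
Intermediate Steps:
C(q) = -69 (C(q) = -3*23 = -69)
M(N) = 1 (M(N) = (2*N)/((2*N)) = (2*N)*(1/(2*N)) = 1)
y(W) = 64 (y(W) = 72 - 8 = 64)
(y(C(12)) + 323440)*(M(-145) + 87*(121 + 335)) = (64 + 323440)*(1 + 87*(121 + 335)) = 323504*(1 + 87*456) = 323504*(1 + 39672) = 323504*39673 = 12834374192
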